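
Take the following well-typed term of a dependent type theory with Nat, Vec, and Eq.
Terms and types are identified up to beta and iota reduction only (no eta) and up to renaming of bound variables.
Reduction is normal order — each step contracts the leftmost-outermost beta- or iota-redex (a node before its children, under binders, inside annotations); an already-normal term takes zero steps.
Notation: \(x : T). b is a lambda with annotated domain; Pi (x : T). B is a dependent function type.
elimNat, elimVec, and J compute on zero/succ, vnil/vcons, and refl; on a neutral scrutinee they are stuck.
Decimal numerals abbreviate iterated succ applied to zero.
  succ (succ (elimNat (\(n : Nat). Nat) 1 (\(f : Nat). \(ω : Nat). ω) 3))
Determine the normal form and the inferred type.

resulting normal form:
  3
type:
  Nat
observation: contracting an elimNat iota-redex first, the term normalizes in 10 steps.


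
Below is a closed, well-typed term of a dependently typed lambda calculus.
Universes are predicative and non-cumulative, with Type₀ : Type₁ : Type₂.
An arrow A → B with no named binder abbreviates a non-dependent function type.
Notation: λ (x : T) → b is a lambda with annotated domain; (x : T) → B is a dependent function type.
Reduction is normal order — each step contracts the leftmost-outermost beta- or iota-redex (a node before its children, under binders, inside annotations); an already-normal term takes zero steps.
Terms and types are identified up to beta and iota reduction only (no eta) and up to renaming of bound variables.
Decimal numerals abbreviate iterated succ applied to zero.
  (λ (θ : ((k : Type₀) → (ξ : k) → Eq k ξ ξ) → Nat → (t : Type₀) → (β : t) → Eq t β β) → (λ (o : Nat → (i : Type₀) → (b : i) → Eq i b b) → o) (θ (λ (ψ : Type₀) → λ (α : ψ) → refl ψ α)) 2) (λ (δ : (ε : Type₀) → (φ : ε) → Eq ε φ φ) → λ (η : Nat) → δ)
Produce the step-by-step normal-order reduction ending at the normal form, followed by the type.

reduction (normal order):
  (λ (θ : ((k : Type₀) → (ξ : k) → Eq k ξ ξ) → Nat → (t : Type₀) → (β : t) → Eq t β β) → (λ (o : Nat → (i : Type₀) → (b : i) → Eq i b b) → o) (θ (λ (ψ : Type₀) → λ (α : ψ) → refl ψ α)) 2) (λ (δ : (ε : Type₀) → (φ : ε) → Eq ε φ φ) → λ (η : Nat) → δ)
  ~> (λ (θ : Nat → (k : Type₀) → (ξ : k) → Eq k ξ ξ) → θ) ((λ (t : (β : Type₀) → (o : β) → Eq β o o) → λ (i : Nat) → t) (λ (b : Type₀) → λ (ψ : b) → refl b ψ)) 2
  ~> (λ (θ : (k : Type₀) → (ξ : k) → Eq k ξ ξ) → λ (t : Nat) → θ) (λ (β : Type₀) → λ (o : β) → refl β o) 2
  ~> (λ (θ : Nat) → λ (k : Type₀) → λ (ξ : k) → refl k ξ) 2
  ~> λ (θ : Type₀) → λ (k : θ) → refl θ k
type:
  (θ : Type₀) → (k : θ) → Eq θ k k


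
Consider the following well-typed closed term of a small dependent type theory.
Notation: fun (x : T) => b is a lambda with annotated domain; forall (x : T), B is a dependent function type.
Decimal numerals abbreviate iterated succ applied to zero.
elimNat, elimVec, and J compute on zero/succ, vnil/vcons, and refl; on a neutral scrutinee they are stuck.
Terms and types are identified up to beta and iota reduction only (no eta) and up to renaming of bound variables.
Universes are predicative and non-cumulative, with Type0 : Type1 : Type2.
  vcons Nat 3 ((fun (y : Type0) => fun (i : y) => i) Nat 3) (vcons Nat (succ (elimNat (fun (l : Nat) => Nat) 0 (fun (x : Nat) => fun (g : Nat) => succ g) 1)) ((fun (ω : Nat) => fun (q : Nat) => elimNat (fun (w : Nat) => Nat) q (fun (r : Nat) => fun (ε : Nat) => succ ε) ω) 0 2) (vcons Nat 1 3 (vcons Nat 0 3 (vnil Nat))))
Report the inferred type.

the term's type:
  Vec Nat 4


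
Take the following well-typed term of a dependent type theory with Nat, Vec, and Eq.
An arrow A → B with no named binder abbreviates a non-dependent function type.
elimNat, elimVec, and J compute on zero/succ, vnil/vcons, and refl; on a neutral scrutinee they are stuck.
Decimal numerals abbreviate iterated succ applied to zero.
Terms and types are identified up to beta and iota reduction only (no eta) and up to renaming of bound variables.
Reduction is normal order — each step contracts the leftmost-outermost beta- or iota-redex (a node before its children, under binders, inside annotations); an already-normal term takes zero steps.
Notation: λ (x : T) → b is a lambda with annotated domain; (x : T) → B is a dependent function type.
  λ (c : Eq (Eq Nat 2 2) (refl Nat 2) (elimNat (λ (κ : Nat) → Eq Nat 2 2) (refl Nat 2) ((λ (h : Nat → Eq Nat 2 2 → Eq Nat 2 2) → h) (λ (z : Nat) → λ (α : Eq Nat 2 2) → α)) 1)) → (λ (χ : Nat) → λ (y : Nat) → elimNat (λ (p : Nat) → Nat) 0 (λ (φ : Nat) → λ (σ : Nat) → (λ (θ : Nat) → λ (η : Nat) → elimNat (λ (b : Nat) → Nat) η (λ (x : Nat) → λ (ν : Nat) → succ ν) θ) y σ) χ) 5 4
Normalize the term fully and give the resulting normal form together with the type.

normal form:
  λ (c : Eq (Eq Nat 2 2) (refl Nat 2) (refl Nat 2)) → 20
type:
  Eq (Eq Nat 2 2) (refl Nat 2) (refl Nat 2) → Nat
observation: the leftmost-outermost redex is an elimNat iota-redex, and normalization takes 98 steps.


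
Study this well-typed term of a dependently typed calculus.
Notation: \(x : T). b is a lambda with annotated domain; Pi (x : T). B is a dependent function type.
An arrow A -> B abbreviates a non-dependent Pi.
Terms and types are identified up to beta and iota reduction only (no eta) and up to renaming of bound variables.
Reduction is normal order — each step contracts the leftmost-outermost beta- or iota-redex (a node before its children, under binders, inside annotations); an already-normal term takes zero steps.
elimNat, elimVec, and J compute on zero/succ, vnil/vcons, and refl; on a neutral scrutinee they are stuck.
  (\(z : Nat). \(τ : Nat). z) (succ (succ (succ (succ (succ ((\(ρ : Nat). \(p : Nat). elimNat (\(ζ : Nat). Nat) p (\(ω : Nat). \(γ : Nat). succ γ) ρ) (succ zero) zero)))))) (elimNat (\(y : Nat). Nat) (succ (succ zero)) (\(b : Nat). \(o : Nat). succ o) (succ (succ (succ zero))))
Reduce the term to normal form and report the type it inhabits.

resulting normal form:
  succ (succ (succ (succ (succ (succ zero)))))
inferred type:
  Nat
observation: the leftmost-outermost redex is a beta-redex, and normalization takes 8 steps.


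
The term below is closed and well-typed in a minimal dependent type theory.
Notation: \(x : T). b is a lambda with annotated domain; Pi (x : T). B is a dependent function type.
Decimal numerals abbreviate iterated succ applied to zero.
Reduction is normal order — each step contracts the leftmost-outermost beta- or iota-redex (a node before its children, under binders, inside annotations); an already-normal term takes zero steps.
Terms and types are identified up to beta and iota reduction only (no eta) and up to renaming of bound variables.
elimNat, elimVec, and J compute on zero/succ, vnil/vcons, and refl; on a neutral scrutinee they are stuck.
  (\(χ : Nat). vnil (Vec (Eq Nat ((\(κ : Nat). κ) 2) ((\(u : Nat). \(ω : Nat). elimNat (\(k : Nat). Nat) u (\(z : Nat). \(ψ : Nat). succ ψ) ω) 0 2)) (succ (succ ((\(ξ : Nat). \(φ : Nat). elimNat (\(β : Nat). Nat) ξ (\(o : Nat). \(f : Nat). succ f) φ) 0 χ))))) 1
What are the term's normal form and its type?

resulting normal form:
  vnil (Vec (Eq Nat 2 2) 3)
type:
  Vec (Vec (Eq Nat 2 2) 3) 0
observation: 17 normal-order steps normalize the term, beginning with a beta-redex.


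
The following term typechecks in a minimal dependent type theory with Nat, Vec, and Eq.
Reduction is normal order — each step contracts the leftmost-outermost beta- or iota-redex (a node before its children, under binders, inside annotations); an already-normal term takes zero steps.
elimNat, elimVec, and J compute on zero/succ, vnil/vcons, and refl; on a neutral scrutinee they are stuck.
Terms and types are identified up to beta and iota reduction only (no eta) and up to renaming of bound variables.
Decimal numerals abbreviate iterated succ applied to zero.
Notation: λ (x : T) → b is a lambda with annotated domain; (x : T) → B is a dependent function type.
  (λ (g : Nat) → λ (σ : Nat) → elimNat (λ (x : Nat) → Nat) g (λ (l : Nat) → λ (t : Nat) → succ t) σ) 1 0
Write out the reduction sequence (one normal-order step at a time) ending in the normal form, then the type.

reduction (normal order):
  (λ (g : Nat) → λ (σ : Nat) → elimNat (λ (x : Nat) → Nat) g (λ (l : Nat) → λ (t : Nat) → succ t) σ) 1 0
  ~> (λ (g : Nat) → elimNat (λ (σ : Nat) → Nat) 1 (λ (x : Nat) → λ (l : Nat) → succ l) g) 0
  ~> elimNat (λ (g : Nat) → Nat) 1 (λ (σ : Nat) → λ (x : Nat) → succ x) 0
  ~> 1
type:
  Nat


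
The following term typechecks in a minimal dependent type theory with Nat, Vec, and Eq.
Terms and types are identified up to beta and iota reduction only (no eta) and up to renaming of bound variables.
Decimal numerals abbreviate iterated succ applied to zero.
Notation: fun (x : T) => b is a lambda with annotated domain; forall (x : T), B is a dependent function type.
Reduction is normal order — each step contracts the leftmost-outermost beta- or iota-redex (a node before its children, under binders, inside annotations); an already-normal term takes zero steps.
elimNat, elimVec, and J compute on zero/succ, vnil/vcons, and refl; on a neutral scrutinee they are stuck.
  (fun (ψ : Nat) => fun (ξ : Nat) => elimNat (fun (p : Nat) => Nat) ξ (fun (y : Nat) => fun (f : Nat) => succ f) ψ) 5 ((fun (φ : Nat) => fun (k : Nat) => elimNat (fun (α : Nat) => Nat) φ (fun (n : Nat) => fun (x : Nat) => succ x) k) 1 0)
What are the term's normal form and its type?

normal form:
  6
the term's type:
  Nat


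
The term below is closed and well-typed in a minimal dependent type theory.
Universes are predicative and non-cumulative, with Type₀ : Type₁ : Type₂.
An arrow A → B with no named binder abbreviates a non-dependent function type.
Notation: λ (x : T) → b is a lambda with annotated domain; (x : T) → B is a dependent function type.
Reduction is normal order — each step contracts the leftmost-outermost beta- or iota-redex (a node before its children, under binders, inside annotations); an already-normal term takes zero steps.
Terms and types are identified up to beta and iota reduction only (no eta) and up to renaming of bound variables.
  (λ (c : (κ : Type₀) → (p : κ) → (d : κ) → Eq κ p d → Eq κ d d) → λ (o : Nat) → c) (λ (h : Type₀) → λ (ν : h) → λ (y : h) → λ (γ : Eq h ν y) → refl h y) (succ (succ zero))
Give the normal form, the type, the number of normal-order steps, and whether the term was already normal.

normal form:
  λ (c : Type₀) → λ (κ : c) → λ (p : c) → λ (d : Eq c κ p) → refl c p
the term's type:
  (c : Type₀) → (κ : c) → (p : c) → Eq c κ p → Eq c p p
normal-order step count: 2
term was already normal: no
first contracted redex: a beta-redex


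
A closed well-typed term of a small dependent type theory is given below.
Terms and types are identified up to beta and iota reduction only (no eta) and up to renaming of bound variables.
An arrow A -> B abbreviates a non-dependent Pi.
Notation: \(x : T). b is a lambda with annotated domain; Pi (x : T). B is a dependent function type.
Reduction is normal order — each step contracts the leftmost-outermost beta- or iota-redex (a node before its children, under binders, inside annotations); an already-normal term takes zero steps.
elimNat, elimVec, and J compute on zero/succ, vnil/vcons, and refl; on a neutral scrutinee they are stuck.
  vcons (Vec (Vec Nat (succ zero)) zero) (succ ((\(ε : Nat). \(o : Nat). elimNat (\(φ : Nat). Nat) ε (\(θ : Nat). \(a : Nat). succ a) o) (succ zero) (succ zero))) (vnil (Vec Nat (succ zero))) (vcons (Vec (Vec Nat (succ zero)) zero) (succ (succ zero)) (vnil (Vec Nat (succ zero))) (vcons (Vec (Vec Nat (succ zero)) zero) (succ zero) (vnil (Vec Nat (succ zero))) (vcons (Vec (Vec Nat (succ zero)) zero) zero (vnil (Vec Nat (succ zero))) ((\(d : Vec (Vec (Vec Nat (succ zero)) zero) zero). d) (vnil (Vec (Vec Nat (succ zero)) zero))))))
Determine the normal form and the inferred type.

normal form:
  vcons (Vec (Vec Nat (succ zero)) zero) (succ (succ (succ zero))) (vnil (Vec Nat (succ zero))) (vcons (Vec (Vec Nat (succ zero)) zero) (succ (succ zero)) (vnil (Vec Nat (succ zero))) (vcons (Vec (Vec Nat (succ zero)) zero) (succ zero) (vnil (Vec Nat (succ zero))) (vcons (Vec (Vec Nat (succ zero)) zero) zero (vnil (Vec Nat (succ zero))) (vnil (Vec (Vec Nat (succ zero)) zero)))))
the term's type:
  Vec (Vec (Vec Nat (succ zero)) zero) (succ (succ (succ (succ zero))))
observation: 7 normal-order steps normalize the term, beginning with a beta-redex.


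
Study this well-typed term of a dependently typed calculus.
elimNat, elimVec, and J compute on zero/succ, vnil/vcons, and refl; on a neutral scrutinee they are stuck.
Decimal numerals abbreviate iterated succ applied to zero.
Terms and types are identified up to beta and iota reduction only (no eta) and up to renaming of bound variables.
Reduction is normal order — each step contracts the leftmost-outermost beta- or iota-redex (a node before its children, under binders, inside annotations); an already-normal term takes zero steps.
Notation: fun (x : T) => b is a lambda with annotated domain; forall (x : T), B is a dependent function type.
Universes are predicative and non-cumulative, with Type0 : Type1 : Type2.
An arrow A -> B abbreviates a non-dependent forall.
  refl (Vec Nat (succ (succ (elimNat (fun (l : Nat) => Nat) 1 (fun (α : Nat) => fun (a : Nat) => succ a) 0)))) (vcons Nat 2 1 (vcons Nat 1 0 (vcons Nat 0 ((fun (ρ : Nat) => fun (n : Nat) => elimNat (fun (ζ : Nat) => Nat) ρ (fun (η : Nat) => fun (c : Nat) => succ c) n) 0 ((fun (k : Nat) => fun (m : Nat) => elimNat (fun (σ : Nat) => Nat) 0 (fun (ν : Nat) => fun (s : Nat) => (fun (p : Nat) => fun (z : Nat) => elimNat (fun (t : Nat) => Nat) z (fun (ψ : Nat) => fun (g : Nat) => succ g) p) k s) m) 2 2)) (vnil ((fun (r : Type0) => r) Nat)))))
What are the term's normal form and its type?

normal form:
  refl (Vec Nat 3) (vcons Nat 2 1 (vcons Nat 1 0 (vcons Nat 0 4 (vnil Nat))))
type:
  Eq (Vec Nat 3) (vcons Nat 2 1 (vcons Nat 1 0 (vcons Nat 0 4 (vnil Nat)))) (vcons Nat 2 1 (vcons Nat 1 0 (vcons Nat 0 4 (vnil Nat))))


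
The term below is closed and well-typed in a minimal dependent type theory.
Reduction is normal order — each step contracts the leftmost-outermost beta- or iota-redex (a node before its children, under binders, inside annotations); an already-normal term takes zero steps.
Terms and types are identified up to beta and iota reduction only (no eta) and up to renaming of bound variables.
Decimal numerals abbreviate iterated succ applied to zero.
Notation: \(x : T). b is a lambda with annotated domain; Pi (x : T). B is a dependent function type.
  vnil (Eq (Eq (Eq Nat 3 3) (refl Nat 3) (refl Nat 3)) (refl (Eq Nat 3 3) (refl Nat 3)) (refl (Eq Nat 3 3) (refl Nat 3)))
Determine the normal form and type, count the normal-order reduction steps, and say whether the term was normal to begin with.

resulting normal form:
  vnil (Eq (Eq (Eq Nat 3 3) (refl Nat 3) (refl Nat 3)) (refl (Eq Nat 3 3) (refl Nat 3)) (refl (Eq Nat 3 3) (refl Nat 3)))
type:
  Vec (Eq (Eq (Eq Nat 3 3) (refl Nat 3) (refl Nat 3)) (refl (Eq Nat 3 3) (refl Nat 3)) (refl (Eq Nat 3 3) (refl Nat 3))) 0
steps to reach normal form (normal order): 0
term was already normal: yes


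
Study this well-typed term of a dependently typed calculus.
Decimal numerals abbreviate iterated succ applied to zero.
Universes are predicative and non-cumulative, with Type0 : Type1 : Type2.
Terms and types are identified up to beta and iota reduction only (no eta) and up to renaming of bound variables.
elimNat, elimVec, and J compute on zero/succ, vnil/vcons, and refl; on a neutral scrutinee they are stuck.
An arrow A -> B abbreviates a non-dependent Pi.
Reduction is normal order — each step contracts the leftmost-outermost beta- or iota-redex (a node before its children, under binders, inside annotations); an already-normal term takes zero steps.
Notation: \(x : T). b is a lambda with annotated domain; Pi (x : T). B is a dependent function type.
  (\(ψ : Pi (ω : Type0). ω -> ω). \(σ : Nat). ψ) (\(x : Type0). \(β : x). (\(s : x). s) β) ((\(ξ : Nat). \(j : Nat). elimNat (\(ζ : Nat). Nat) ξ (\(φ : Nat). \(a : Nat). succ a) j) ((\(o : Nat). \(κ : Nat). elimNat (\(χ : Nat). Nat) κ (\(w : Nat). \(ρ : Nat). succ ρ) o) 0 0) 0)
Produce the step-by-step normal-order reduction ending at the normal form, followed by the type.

reduction (normal order):
  (\(ψ : Pi (ω : Type0). ω -> ω). \(σ : Nat). ψ) (\(x : Type0). \(β : x). (\(s : x). s) β) ((\(ξ : Nat). \(j : Nat). elimNat (\(ζ : Nat). Nat) ξ (\(φ : Nat). \(a : Nat). succ a) j) ((\(o : Nat). \(κ : Nat). elimNat (\(χ : Nat). Nat) κ (\(w : Nat). \(ρ : Nat). succ ρ) o) 0 0) 0)
  ~> (\(ψ : Nat). \(ω : Type0). \(σ : ω). (\(x : ω). x) σ) ((\(β : Nat). \(s : Nat). elimNat (\(ξ : Nat). Nat) β (\(j : Nat). \(ζ : Nat). succ ζ) s) ((\(φ : Nat). \(a : Nat). elimNat (\(o : Nat). Nat) a (\(κ : Nat). \(χ : Nat). succ χ) φ) 0 0) 0)
  ~> \(ψ : Type0). \(ω : ψ). (\(σ : ψ). σ) ω
  ~> \(ψ : Type0). \(ω : ψ). ω
inferred type:
  Pi (ψ : Type0). ψ -> ψ


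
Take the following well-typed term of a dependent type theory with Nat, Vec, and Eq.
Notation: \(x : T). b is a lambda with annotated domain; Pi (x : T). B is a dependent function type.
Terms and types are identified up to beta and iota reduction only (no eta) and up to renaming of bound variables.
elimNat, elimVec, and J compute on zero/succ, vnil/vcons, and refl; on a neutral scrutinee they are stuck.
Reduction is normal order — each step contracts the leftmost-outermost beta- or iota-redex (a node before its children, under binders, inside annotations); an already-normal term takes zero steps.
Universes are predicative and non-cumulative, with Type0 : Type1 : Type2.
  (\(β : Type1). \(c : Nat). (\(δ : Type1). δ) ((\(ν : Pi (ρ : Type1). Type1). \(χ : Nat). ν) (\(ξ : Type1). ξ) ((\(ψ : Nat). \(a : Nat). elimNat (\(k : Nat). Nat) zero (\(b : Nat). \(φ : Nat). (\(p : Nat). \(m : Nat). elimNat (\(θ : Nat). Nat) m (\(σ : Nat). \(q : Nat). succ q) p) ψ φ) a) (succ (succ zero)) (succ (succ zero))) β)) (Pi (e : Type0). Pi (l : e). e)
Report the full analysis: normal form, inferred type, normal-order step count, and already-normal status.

normal form:
  \(β : Nat). Pi (c : Type0). Pi (δ : c). c
type:
  Pi (β : Nat). Type1
steps to reach normal form (normal order): 5
already normal: no
first redex: a beta-redex


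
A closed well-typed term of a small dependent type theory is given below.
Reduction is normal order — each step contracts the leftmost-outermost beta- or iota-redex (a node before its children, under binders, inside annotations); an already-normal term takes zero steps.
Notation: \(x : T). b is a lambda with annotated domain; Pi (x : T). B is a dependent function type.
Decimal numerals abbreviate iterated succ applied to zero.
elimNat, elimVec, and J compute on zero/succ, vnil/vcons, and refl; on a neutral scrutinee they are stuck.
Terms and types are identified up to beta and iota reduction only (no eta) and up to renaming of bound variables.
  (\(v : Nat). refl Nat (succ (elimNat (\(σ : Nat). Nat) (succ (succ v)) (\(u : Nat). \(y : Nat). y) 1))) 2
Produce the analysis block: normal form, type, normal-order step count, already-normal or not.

normal form:
  refl Nat 5
type:
  Eq Nat 5 5
reduction steps (normal order): 5
term was already normal: no
first redex: a beta-redex


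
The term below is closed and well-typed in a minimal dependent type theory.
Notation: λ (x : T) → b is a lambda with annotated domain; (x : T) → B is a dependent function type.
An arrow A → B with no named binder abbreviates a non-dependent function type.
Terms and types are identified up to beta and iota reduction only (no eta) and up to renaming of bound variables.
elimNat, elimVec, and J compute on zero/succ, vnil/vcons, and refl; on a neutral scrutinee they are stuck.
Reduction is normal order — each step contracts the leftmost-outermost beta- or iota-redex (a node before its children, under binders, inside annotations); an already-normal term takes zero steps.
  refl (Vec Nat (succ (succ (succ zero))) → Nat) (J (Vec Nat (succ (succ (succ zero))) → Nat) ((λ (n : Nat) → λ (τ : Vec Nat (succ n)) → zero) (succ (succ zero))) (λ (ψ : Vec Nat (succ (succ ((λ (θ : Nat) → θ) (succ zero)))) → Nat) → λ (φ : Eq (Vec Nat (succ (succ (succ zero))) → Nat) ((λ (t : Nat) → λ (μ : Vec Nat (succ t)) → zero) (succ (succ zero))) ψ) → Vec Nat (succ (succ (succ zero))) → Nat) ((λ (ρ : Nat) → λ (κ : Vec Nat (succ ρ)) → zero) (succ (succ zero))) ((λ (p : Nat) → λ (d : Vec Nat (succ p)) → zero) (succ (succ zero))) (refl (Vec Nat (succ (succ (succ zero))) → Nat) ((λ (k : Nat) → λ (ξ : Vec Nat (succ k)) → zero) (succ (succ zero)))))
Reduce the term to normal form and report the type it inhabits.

normal form:
  refl (Vec Nat (succ (succ (succ zero))) → Nat) (λ (n : Vec Nat (succ (succ (succ zero)))) → zero)
inferred type:
  Eq (Vec Nat (succ (succ (succ zero))) → Nat) (λ (n : Vec Nat (succ (succ (succ zero)))) → zero) (λ (τ : Vec Nat (succ (succ (succ zero)))) → zero)
observation: the first redex contracted is a J iota-redex; the normal form is reached in 2 normal-order steps.


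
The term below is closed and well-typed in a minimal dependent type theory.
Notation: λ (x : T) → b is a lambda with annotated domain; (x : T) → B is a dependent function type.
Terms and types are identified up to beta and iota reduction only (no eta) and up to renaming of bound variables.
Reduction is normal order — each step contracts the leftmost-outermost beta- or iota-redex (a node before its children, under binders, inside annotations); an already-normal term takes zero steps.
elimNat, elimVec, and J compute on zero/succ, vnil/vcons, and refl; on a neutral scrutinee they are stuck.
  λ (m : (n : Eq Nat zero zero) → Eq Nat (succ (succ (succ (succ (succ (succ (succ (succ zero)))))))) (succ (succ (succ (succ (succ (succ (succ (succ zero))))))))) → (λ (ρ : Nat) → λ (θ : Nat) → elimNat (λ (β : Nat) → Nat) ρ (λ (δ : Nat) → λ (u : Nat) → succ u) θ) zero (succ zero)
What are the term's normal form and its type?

normal form:
  λ (m : (n : Eq Nat zero zero) → Eq Nat (succ (succ (succ (succ (succ (succ (succ (succ zero)))))))) (succ (succ (succ (succ (succ (succ (succ (succ zero))))))))) → succ zero
type:
  (m : (n : Eq Nat zero zero) → Eq Nat (succ (succ (succ (succ (succ (succ (succ (succ zero)))))))) (succ (succ (succ (succ (succ (succ (succ (succ zero))))))))) → Nat


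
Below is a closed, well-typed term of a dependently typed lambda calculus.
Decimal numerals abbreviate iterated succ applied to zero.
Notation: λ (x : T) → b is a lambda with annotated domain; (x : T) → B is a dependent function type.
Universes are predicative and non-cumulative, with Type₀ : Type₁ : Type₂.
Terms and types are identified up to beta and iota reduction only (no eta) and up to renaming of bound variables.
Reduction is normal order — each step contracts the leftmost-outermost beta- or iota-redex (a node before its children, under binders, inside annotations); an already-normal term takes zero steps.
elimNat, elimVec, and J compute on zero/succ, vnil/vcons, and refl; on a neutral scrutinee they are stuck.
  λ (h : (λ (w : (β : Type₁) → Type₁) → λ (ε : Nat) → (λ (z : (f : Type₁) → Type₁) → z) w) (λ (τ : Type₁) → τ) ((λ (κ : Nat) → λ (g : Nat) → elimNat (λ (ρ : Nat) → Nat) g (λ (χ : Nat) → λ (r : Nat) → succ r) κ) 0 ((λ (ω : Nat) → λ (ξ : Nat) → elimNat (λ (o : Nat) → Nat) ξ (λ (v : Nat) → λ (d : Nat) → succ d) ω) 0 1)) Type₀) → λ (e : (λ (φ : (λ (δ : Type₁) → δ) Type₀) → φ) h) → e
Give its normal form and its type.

resulting normal form:
  λ (h : Type₀) → λ (w : h) → w
the term's type:
  (h : Type₀) → (w : h) → h
observation: the leftmost-outermost redex is a beta-redex, and normalization takes 5 steps.


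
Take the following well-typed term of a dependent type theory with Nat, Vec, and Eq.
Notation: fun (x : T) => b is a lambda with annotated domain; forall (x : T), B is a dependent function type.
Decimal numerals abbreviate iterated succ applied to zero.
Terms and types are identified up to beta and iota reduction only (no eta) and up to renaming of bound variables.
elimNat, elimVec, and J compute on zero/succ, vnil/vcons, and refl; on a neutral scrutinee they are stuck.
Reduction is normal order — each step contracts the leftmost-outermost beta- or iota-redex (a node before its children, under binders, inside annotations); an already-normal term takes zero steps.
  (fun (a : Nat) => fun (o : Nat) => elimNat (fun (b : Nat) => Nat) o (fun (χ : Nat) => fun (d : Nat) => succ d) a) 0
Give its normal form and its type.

resulting normal form:
  fun (a : Nat) => a
type:
  forall (a : Nat), Nat
observation: contracting a beta-redex first, the term normalizes in 2 steps.


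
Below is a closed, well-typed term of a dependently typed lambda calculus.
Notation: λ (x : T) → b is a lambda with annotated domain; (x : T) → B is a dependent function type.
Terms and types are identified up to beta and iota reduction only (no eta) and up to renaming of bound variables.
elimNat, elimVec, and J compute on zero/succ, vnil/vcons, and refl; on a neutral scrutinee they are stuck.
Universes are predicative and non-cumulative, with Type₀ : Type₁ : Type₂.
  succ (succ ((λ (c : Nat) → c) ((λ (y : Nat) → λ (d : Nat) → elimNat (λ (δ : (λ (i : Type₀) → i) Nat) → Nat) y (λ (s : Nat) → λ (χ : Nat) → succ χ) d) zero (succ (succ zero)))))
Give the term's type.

the term's type:
  Nat


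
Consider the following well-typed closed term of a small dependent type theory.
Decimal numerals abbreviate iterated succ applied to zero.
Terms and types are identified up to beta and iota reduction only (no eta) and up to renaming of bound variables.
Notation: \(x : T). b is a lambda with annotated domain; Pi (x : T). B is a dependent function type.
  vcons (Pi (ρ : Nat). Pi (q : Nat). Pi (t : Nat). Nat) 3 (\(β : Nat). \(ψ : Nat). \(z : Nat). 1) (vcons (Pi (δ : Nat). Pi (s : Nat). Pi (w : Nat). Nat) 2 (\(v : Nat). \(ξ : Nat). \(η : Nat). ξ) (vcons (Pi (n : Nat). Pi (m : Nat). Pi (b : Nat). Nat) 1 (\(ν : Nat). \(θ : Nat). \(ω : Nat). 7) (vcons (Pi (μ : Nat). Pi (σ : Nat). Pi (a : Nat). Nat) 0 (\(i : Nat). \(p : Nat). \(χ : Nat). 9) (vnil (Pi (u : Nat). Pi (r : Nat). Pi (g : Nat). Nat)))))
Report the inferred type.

inferred type:
  Vec (Pi (ρ : Nat). Pi (q : Nat). Pi (t : Nat). Nat) 4


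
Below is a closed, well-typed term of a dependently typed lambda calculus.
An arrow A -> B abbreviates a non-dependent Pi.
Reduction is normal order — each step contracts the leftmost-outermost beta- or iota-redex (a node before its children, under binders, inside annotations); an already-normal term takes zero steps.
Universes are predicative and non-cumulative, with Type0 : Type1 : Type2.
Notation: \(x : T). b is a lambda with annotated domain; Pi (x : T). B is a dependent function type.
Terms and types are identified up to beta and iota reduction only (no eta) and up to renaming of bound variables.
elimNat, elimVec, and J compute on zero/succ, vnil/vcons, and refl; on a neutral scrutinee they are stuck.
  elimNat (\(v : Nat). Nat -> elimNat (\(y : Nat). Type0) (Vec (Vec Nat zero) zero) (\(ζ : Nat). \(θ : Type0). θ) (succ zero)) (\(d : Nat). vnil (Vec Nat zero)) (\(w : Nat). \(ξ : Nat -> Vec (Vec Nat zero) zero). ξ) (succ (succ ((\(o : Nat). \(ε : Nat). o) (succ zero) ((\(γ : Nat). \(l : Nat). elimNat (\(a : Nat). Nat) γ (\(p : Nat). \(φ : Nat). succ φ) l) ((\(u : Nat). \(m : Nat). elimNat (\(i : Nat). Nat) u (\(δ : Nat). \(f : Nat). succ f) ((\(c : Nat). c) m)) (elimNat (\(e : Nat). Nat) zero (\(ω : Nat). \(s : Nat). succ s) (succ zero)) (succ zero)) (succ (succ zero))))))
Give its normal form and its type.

reduced normal form:
  \(v : Nat). vnil (Vec Nat zero)
inferred type:
  Nat -> Vec (Vec Nat zero) zero


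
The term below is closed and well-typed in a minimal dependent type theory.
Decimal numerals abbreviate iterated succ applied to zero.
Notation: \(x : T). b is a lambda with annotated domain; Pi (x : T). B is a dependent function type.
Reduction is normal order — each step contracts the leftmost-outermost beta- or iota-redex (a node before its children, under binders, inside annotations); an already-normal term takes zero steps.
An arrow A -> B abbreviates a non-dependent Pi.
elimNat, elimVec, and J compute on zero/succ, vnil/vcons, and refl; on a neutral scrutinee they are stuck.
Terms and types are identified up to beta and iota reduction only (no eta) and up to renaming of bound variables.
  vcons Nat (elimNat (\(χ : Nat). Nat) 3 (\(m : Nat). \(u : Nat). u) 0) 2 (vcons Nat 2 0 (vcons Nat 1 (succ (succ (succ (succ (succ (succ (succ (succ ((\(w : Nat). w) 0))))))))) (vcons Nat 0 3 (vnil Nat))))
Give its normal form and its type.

reduced normal form:
  vcons Nat 3 2 (vcons Nat 2 0 (vcons Nat 1 8 (vcons Nat 0 3 (vnil Nat))))
the term's type:
  Vec Nat 4


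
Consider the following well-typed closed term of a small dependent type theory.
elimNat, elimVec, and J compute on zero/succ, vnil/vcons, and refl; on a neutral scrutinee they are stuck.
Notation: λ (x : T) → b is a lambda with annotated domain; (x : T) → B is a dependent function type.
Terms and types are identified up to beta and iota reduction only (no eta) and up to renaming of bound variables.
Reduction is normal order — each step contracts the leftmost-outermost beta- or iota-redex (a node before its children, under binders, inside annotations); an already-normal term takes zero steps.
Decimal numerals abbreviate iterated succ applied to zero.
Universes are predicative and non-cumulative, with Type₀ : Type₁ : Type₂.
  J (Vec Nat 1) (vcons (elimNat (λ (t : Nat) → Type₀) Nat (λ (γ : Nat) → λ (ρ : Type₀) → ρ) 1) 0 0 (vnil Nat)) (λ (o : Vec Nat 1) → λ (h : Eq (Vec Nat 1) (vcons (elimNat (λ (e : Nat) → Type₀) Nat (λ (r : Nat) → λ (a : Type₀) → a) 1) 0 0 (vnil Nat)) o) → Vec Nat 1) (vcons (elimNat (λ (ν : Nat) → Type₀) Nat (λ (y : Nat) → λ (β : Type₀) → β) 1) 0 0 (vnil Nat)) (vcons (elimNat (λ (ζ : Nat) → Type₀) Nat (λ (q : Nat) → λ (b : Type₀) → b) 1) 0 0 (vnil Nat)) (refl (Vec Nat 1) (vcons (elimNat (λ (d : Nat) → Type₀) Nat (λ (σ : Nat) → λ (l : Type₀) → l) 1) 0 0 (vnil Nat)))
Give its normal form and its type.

resulting normal form:
  vcons Nat 0 0 (vnil Nat)
inferred type:
  Vec Nat 1
observation: the first redex contracted is a J iota-redex; the normal form is reached in 5 normal-order steps.


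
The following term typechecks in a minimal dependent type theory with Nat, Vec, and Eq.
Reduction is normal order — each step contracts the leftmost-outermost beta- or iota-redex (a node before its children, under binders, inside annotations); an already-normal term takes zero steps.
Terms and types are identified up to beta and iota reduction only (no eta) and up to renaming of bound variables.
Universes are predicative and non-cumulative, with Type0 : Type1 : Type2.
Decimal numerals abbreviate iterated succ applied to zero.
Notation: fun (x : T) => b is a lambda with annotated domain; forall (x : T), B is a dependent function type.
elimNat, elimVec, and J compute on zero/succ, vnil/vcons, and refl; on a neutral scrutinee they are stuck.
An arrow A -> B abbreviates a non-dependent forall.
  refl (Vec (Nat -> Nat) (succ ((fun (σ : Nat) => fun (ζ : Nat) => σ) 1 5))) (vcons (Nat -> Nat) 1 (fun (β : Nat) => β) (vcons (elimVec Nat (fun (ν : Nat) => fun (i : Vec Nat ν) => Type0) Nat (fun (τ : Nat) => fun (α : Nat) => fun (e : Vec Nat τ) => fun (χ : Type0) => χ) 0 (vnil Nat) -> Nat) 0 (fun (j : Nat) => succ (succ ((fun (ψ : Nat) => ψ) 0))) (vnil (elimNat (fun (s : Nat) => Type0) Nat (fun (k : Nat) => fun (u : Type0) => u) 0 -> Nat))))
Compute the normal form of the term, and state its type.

resulting normal form:
  refl (Vec (Nat -> Nat) 2) (vcons (Nat -> Nat) 1 (fun (σ : Nat) => σ) (vcons (Nat -> Nat) 0 (fun (ζ : Nat) => 2) (vnil (Nat -> Nat))))
type:
  Eq (Vec (Nat -> Nat) 2) (vcons (Nat -> Nat) 1 (fun (σ : Nat) => σ) (vcons (Nat -> Nat) 0 (fun (ζ : Nat) => 2) (vnil (Nat -> Nat)))) (vcons (Nat -> Nat) 1 (fun (β : Nat) => β) (vcons (Nat -> Nat) 0 (fun (ν : Nat) => 2) (vnil (Nat -> Nat))))
observation: 5 normal-order steps separate the term from its normal form.


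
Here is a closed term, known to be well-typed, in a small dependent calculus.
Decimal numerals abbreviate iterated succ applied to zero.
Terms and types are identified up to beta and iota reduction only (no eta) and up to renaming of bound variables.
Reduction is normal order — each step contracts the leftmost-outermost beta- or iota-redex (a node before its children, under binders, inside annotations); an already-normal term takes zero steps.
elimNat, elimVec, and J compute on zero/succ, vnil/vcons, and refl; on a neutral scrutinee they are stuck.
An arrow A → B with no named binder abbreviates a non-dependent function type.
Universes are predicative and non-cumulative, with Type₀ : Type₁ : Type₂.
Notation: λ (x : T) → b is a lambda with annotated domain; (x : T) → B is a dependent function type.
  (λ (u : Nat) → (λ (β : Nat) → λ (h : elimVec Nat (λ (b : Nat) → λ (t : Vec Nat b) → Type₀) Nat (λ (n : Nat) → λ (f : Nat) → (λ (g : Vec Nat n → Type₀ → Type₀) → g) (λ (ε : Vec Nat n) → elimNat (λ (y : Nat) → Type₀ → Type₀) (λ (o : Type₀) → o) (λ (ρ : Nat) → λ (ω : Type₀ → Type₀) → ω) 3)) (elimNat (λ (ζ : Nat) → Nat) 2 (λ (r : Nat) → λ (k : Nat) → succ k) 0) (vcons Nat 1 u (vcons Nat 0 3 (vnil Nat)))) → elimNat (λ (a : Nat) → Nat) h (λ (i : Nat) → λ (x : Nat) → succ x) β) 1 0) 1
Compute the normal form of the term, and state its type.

resulting normal form:
  1
the term's type:
  Nat


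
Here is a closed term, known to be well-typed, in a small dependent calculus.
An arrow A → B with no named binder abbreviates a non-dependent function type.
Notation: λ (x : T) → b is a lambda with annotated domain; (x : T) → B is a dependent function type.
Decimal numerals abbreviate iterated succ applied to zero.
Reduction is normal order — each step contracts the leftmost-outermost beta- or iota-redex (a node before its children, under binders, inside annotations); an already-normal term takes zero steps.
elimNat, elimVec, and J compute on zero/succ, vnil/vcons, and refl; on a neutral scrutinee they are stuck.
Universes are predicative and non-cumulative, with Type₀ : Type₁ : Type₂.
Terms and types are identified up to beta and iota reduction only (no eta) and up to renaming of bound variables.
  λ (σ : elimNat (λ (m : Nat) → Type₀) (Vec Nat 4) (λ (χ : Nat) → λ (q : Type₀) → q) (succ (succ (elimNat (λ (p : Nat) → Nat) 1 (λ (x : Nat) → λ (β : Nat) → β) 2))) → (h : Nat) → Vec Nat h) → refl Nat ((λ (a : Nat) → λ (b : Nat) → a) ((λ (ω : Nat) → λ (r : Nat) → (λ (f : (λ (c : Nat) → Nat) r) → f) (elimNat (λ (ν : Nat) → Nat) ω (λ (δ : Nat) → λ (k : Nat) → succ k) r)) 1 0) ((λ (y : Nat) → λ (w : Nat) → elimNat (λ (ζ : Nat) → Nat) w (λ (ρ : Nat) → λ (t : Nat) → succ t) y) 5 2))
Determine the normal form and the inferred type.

resulting normal form:
  λ (σ : Vec Nat 4 → (m : Nat) → Vec Nat m) → refl Nat 1
type:
  (Vec Nat 4 → (σ : Nat) → Vec Nat σ) → Eq Nat 1 1
observation: 23 normal-order steps normalize the term, beginning with an elimNat iota-redex.


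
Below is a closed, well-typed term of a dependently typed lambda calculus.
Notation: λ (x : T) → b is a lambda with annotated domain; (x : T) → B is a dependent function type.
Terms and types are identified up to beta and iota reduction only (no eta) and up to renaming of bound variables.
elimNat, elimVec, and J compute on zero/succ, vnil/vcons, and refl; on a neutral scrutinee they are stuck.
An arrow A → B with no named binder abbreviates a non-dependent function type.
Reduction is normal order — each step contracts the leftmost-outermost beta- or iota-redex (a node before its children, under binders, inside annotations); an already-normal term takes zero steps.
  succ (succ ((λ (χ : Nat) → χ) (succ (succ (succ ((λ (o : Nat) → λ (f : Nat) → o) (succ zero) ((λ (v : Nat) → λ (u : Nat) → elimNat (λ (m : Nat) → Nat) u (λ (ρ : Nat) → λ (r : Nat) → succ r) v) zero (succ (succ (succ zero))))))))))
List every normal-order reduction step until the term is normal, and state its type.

reduction (normal order):
  succ (succ ((λ (χ : Nat) → χ) (succ (succ (succ ((λ (o : Nat) → λ (f : Nat) → o) (succ zero) ((λ (v : Nat) → λ (u : Nat) → elimNat (λ (m : Nat) → Nat) u (λ (ρ : Nat) → λ (r : Nat) → succ r) v) zero (succ (succ (succ zero))))))))))
  ~> succ (succ (succ (succ (succ ((λ (χ : Nat) → λ (o : Nat) → χ) (succ zero) ((λ (f : Nat) → λ (v : Nat) → elimNat (λ (u : Nat) → Nat) v (λ (m : Nat) → λ (ρ : Nat) → succ ρ) f) zero (succ (succ (succ zero)))))))))
  ~> succ (succ (succ (succ (succ ((λ (χ : Nat) → succ zero) ((λ (o : Nat) → λ (f : Nat) → elimNat (λ (v : Nat) → Nat) f (λ (u : Nat) → λ (m : Nat) → succ m) o) zero (succ (succ (succ zero)))))))))
  ~> succ (succ (succ (succ (succ (succ zero)))))
inferred type:
  Nat


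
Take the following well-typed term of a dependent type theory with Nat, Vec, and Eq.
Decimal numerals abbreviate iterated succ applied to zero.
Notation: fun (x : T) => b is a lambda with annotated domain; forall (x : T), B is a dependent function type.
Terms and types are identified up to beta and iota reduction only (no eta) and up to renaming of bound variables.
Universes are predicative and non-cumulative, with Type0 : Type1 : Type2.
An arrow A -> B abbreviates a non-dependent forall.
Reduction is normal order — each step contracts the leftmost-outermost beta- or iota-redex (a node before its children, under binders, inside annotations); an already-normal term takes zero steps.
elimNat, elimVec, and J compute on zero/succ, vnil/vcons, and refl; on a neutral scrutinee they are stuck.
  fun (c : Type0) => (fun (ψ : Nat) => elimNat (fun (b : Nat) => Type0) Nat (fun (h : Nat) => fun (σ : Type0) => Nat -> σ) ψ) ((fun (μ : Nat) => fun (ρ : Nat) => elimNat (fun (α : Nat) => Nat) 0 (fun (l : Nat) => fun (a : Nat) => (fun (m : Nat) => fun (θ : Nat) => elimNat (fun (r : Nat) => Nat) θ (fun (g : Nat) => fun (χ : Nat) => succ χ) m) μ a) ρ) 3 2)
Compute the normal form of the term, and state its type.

resulting normal form:
  fun (c : Type0) => Nat -> Nat -> Nat -> Nat -> Nat -> Nat -> Nat
inferred type:
  Type0 -> Type0
observation: 53 normal-order steps normalize the term, beginning with a beta-redex.


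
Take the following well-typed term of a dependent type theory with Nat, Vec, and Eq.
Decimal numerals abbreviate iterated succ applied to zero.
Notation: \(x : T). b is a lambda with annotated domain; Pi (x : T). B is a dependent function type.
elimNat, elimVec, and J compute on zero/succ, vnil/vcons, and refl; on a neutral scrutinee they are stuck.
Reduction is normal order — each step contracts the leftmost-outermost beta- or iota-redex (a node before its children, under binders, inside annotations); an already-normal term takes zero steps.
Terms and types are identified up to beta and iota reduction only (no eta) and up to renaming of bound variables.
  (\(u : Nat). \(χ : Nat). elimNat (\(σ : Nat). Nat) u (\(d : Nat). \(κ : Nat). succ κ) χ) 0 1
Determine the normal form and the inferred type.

reduced normal form:
  1
the term's type:
  Nat
observation: contracting a beta-redex first, the term normalizes in 6 steps.
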